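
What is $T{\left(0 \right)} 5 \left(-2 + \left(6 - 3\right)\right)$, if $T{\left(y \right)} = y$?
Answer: $0$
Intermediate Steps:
$T{\left(0 \right)} 5 \left(-2 + \left(6 - 3\right)\right) = 0 \cdot 5 \left(-2 + \left(6 - 3\right)\right) = 0 \cdot 5 \left(-2 + 3\right) = 0 \cdot 5 \cdot 1 = 0 \cdot 5 = 0$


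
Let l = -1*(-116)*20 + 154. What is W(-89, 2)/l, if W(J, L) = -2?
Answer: -1/1237 ≈ -0.00080841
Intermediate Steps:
l = 2474 (l = 116*20 + 154 = 2320 + 154 = 2474)
W(-89, 2)/l = -2/2474 = -2*1/2474 = -1/1237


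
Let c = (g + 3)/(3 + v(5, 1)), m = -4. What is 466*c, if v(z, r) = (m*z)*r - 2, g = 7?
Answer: -4660/19 ≈ -245.26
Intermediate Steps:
v(z, r) = -2 - 4*r*z (v(z, r) = (-4*z)*r - 2 = -4*r*z - 2 = -2 - 4*r*z)
c = -10/19 (c = (7 + 3)/(3 + (-2 - 4*1*5)) = 10/(3 + (-2 - 20)) = 10/(3 - 22) = 10/(-19) = 10*(-1/19) = -10/19 ≈ -0.52632)
466*c = 466*(-10/19) = -4660/19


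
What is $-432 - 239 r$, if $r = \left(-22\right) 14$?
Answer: $73180$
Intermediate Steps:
$r = -308$
$-432 - 239 r = -432 - -73612 = -432 + 73612 = 73180$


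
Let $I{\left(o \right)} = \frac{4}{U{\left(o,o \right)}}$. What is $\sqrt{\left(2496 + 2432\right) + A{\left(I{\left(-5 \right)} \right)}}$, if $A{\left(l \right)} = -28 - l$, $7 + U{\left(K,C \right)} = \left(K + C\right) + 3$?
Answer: $\frac{\sqrt{240114}}{7} \approx 70.002$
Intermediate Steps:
$U{\left(K,C \right)} = -4 + C + K$ ($U{\left(K,C \right)} = -7 + \left(\left(K + C\right) + 3\right) = -7 + \left(\left(C + K\right) + 3\right) = -7 + \left(3 + C + K\right) = -4 + C + K$)
$I{\left(o \right)} = \frac{4}{-4 + 2 o}$ ($I{\left(o \right)} = \frac{4}{-4 + o + o} = \frac{4}{-4 + 2 o}$)
$\sqrt{\left(2496 + 2432\right) + A{\left(I{\left(-5 \right)} \right)}} = \sqrt{\left(2496 + 2432\right) - \left(28 + \frac{2}{-2 - 5}\right)} = \sqrt{4928 - \left(28 + \frac{2}{-7}\right)} = \sqrt{4928 - \left(28 + 2 \left(- \frac{1}{7}\right)\right)} = \sqrt{4928 - \frac{194}{7}} = \sqrt{\frac{34302}{7}} = \frac{\sqrt{240114}}{7}$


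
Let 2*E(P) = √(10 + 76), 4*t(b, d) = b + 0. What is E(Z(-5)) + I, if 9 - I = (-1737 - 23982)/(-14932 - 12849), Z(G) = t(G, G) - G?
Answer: 224310/27781 + √86/2 ≈ 12.711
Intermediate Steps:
t(b, d) = b/4 (t(b, d) = (b + 0)/4 = b/4)
Z(G) = -3*G/4 (Z(G) = G/4 - G = -3*G/4)
I = 224310/27781 (I = 9 - (-1737 - 23982)/(-14932 - 12849) = 9 - (-25719)/(-27781) = 9 - (-25719)*(-1)/27781 = 9 - 1*25719/27781 = 9 - 25719/27781 = 224310/27781 ≈ 8.0742)
E(P) = √86/2 (E(P) = √(10 + 76)/2 = √86/2)
E(Z(-5)) + I = √86/2 + 224310/27781 = 224310/27781 + √86/2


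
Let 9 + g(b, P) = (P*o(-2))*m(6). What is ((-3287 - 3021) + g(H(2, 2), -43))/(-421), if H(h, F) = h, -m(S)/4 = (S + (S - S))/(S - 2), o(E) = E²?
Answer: 5285/421 ≈ 12.553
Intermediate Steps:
m(S) = -4*S/(-2 + S) (m(S) = -4*(S + (S - S))/(S - 2) = -4*(S + 0)/(-2 + S) = -4*S/(-2 + S))
g(b, P) = -9 - 24*P (g(b, P) = -9 + (P*(-2)²)*(-4*6/(-2 + 6)) = -9 + (P*4)*(-4*6/4) = -9 + (4*P)*(-4*6*¼) = -9 + (4*P)*(-6) = -9 - 24*P)
((-3287 - 3021) + g(H(2, 2), -43))/(-421) = ((-3287 - 3021) + (-9 - 24*(-43)))/(-421) = (-6308 + (-9 + 1032))*(-1/421) = (-6308 + 1023)*(-1/421) = -5285*(-1/421) = 5285/421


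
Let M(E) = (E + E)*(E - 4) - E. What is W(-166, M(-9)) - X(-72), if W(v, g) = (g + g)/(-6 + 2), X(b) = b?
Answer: -99/2 ≈ -49.500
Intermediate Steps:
M(E) = -E + 2*E*(-4 + E) (M(E) = (2*E)*(-4 + E) - E = 2*E*(-4 + E) - E = -E + 2*E*(-4 + E))
W(v, g) = -g/2 (W(v, g) = (2*g)/(-4) = (2*g)*(-¼) = -g/2)
W(-166, M(-9)) - X(-72) = -(-9)*(-9 + 2*(-9))/2 - 1*(-72) = -(-9)*(-9 - 18)/2 + 72 = -(-9)*(-27)/2 + 72 = -½*243 + 72 = -243/2 + 72 = -99/2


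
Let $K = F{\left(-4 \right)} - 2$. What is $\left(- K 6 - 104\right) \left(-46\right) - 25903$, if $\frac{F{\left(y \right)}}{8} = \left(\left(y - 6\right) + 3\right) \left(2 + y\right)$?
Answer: $9241$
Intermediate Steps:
$F{\left(y \right)} = 8 \left(-3 + y\right) \left(2 + y\right)$ ($F{\left(y \right)} = 8 \left(\left(y - 6\right) + 3\right) \left(2 + y\right) = 8 \left(\left(-6 + y\right) + 3\right) \left(2 + y\right) = 8 \left(-3 + y\right) \left(2 + y\right)$)
$K = 110$ ($K = \left(-48 - -32 + 8 \left(-4\right)^{2}\right) - 2 = \left(-48 + 32 + 8 \cdot 16\right) - 2 = \left(-48 + 32 + 128\right) - 2 = 112 - 2 = 110$)
$\left(- K 6 - 104\right) \left(-46\right) - 25903 = \left(\left(-1\right) 110 \cdot 6 - 104\right) \left(-46\right) - 25903 = \left(\left(-110\right) 6 - 104\right) \left(-46\right) - 25903 = \left(-660 - 104\right) \left(-46\right) - 25903 = \left(-764\right) \left(-46\right) - 25903 = 35144 - 25903 = 9241$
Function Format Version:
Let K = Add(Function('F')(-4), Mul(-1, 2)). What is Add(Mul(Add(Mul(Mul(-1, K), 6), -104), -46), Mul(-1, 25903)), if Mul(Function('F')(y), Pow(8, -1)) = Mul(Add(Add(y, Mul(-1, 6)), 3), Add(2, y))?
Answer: 9241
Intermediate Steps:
Function('F')(y) = Mul(8, Add(-3, y), Add(2, y)) (Function('F')(y) = Mul(8, Mul(Add(Add(y, Mul(-1, 6)), 3), Add(2, y))) = Mul(8, Mul(Add(Add(y, -6), 3), Add(2, y))) = Mul(8, Mul(Add(Add(-6, y), 3), Add(2, y))) = Mul(8, Mul(Add(-3, y), Add(2, y))) = Mul(8, Add(-3, y), Add(2, y)))
K = 110 (K = Add(Add(-48, Mul(-8, -4), Mul(8, Pow(-4, 2))), Mul(-1, 2)) = Add(Add(-48, 32, Mul(8, 16)), -2) = Add(Add(-48, 32, 128), -2) = Add(112, -2) = 110)
Add(Mul(Add(Mul(Mul(-1, K), 6), -104), -46), Mul(-1, 25903)) = Add(Mul(Add(Mul(Mul(-1, 110), 6), -104), -46), Mul(-1, 25903)) = Add(Mul(Add(Mul(-110, 6), -104), -46), -25903) = Add(Mul(Add(-660, -104), -46), -25903) = Add(Mul(-764, -46), -25903) = Add(35144, -25903) = 9241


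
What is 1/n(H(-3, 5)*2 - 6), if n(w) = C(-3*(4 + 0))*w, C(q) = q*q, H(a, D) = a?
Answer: -1/1728 ≈ -0.00057870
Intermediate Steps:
C(q) = q**2
n(w) = 144*w (n(w) = (-3*(4 + 0))**2*w = (-3*4)**2*w = (-12)**2*w = 144*w)
1/n(H(-3, 5)*2 - 6) = 1/(144*(-3*2 - 6)) = 1/(144*(-6 - 6)) = 1/(144*(-12)) = 1/(-1728) = -1/1728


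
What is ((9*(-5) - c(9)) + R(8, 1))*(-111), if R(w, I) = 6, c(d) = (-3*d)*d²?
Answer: -238428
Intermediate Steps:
c(d) = -3*d³
((9*(-5) - c(9)) + R(8, 1))*(-111) = ((9*(-5) - (-3)*9³) + 6)*(-111) = ((-45 - (-3)*729) + 6)*(-111) = ((-45 - 1*(-2187)) + 6)*(-111) = ((-45 + 2187) + 6)*(-111) = (2142 + 6)*(-111) = 2148*(-111) = -238428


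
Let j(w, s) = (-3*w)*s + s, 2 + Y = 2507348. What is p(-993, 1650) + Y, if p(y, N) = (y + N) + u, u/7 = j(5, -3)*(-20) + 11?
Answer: 2502200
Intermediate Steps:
Y = 2507346 (Y = -2 + 2507348 = 2507346)
j(w, s) = s - 3*s*w (j(w, s) = -3*s*w + s = s - 3*s*w)
u = -5803 (u = 7*(-3*(1 - 3*5)*(-20) + 11) = 7*(-3*(1 - 15)*(-20) + 11) = 7*(-3*(-14)*(-20) + 11) = 7*(42*(-20) + 11) = 7*(-840 + 11) = 7*(-829) = -5803)
p(y, N) = -5803 + N + y (p(y, N) = (y + N) - 5803 = (N + y) - 5803 = -5803 + N + y)
p(-993, 1650) + Y = (-5803 + 1650 - 993) + 2507346 = -5146 + 2507346 = 2502200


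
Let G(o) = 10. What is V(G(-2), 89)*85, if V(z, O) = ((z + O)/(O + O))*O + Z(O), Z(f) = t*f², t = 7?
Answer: 9434405/2 ≈ 4.7172e+6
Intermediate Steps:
Z(f) = 7*f²
V(z, O) = O/2 + z/2 + 7*O² (V(z, O) = ((z + O)/(O + O))*O + 7*O² = ((O + z)/((2*O)))*O + 7*O² = ((O + z)*(1/(2*O)))*O + 7*O² = ((O + z)/(2*O))*O + 7*O² = (O/2 + z/2) + 7*O² = O/2 + z/2 + 7*O²)
V(G(-2), 89)*85 = ((½)*89 + (½)*10 + 7*89²)*85 = (89/2 + 5 + 7*7921)*85 = (89/2 + 5 + 55447)*85 = (110993/2)*85 = 9434405/2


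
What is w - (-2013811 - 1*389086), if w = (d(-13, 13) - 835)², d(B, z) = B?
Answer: 3122001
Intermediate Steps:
w = 719104 (w = (-13 - 835)² = (-848)² = 719104)
w - (-2013811 - 1*389086) = 719104 - (-2013811 - 1*389086) = 719104 - (-2013811 - 389086) = 719104 - 1*(-2402897) = 719104 + 2402897 = 3122001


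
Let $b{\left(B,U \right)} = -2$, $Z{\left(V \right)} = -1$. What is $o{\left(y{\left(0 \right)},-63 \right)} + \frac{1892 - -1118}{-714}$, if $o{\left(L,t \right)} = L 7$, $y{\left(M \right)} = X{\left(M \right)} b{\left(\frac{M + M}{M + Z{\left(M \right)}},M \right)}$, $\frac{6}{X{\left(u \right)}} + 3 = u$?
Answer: $\frac{1213}{51} \approx 23.784$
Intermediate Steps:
$X{\left(u \right)} = \frac{6}{-3 + u}$
$y{\left(M \right)} = - \frac{12}{-3 + M}$ ($y{\left(M \right)} = \frac{6}{-3 + M} \left(-2\right) = - \frac{12}{-3 + M}$)
$o{\left(L,t \right)} = 7 L$
$o{\left(y{\left(0 \right)},-63 \right)} + \frac{1892 - -1118}{-714} = 7 \left(- \frac{12}{-3 + 0}\right) + \frac{1892 - -1118}{-714} = 7 \left(- \frac{12}{-3}\right) + \left(1892 + 1118\right) \left(- \frac{1}{714}\right) = 7 \left(\left(-12\right) \left(- \frac{1}{3}\right)\right) + 3010 \left(- \frac{1}{714}\right) = 7 \cdot 4 - \frac{215}{51} = 28 - \frac{215}{51} = \frac{1213}{51}$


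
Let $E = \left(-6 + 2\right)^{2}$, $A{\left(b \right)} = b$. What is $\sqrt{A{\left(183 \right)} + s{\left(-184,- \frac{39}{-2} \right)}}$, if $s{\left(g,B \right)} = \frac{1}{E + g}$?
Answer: $\frac{\sqrt{1291206}}{84} \approx 13.528$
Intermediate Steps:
$E = 16$ ($E = \left(-4\right)^{2} = 16$)
$s{\left(g,B \right)} = \frac{1}{16 + g}$
$\sqrt{A{\left(183 \right)} + s{\left(-184,- \frac{39}{-2} \right)}} = \sqrt{183 + \frac{1}{16 - 184}} = \sqrt{183 + \frac{1}{-168}} = \sqrt{183 - \frac{1}{168}} = \sqrt{\frac{30743}{168}} = \frac{\sqrt{1291206}}{84}$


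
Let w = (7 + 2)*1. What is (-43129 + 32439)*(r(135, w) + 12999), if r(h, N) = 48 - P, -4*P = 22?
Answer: -139531225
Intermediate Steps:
P = -11/2 (P = -1/4*22 = -11/2 ≈ -5.5000)
w = 9 (w = 9*1 = 9)
r(h, N) = 107/2 (r(h, N) = 48 - 1*(-11/2) = 48 + 11/2 = 107/2)
(-43129 + 32439)*(r(135, w) + 12999) = (-43129 + 32439)*(107/2 + 12999) = -10690*26105/2 = -139531225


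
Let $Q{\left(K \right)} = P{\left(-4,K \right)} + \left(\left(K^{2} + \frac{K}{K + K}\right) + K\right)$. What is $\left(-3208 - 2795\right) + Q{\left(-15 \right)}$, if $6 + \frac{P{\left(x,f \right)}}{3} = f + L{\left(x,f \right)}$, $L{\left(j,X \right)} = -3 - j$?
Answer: $- \frac{11705}{2} \approx -5852.5$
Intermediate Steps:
$P{\left(x,f \right)} = -27 - 3 x + 3 f$ ($P{\left(x,f \right)} = -18 + 3 \left(f - \left(3 + x\right)\right) = -18 + 3 \left(-3 + f - x\right) = -18 - \left(9 - 3 f + 3 x\right) = -27 - 3 x + 3 f$)
$Q{\left(K \right)} = - \frac{29}{2} + K^{2} + 4 K$ ($Q{\left(K \right)} = \left(-27 - -12 + 3 K\right) + \left(\left(K^{2} + \frac{K}{K + K}\right) + K\right) = \left(-27 + 12 + 3 K\right) + \left(\left(K^{2} + \frac{K}{2 K}\right) + K\right) = \left(-15 + 3 K\right) + \left(\left(K^{2} + \frac{1}{2 K} K\right) + K\right) = \left(-15 + 3 K\right) + \left(\left(K^{2} + \frac{1}{2}\right) + K\right) = \left(-15 + 3 K\right) + \left(\left(\frac{1}{2} + K^{2}\right) + K\right) = \left(-15 + 3 K\right) + \left(\frac{1}{2} + K + K^{2}\right) = - \frac{29}{2} + K^{2} + 4 K$)
$\left(-3208 - 2795\right) + Q{\left(-15 \right)} = \left(-3208 - 2795\right) + \left(- \frac{29}{2} + \left(-15\right)^{2} + 4 \left(-15\right)\right) = -6003 - - \frac{301}{2} = -6003 + \frac{301}{2} = - \frac{11705}{2}$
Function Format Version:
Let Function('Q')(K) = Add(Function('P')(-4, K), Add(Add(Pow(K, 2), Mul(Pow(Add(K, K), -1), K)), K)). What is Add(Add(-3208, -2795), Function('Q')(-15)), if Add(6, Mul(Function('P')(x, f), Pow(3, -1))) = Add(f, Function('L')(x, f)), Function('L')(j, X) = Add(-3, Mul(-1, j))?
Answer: Rational(-11705, 2) ≈ -5852.5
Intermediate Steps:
Function('P')(x, f) = Add(-27, Mul(-3, x), Mul(3, f)) (Function('P')(x, f) = Add(-18, Mul(3, Add(f, Add(-3, Mul(-1, x))))) = Add(-18, Mul(3, Add(-3, f, Mul(-1, x)))) = Add(-18, Add(-9, Mul(-3, x), Mul(3, f))) = Add(-27, Mul(-3, x), Mul(3, f)))
Function('Q')(K) = Add(Rational(-29, 2), Pow(K, 2), Mul(4, K)) (Function('Q')(K) = Add(Add(-27, Mul(-3, -4), Mul(3, K)), Add(Add(Pow(K, 2), Mul(Pow(Add(K, K), -1), K)), K)) = Add(Add(-27, 12, Mul(3, K)), Add(Add(Pow(K, 2), Mul(Pow(Mul(2, K), -1), K)), K)) = Add(Add(-15, Mul(3, K)), Add(Add(Pow(K, 2), Mul(Mul(Rational(1, 2), Pow(K, -1)), K)), K)) = Add(Add(-15, Mul(3, K)), Add(Add(Pow(K, 2), Rational(1, 2)), K)) = Add(Add(-15, Mul(3, K)), Add(Add(Rational(1, 2), Pow(K, 2)), K)) = Add(Add(-15, Mul(3, K)), Add(Rational(1, 2), K, Pow(K, 2))) = Add(Rational(-29, 2), Pow(K, 2), Mul(4, K)))
Add(Add(-3208, -2795), Function('Q')(-15)) = Add(Add(-3208, -2795), Add(Rational(-29, 2), Pow(-15, 2), Mul(4, -15))) = Add(-6003, Add(Rational(-29, 2), 225, -60)) = Add(-6003, Rational(301, 2)) = Rational(-11705, 2)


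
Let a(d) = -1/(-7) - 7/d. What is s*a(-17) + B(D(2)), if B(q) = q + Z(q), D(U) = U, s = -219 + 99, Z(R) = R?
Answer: -7444/119 ≈ -62.555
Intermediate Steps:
a(d) = 1/7 - 7/d (a(d) = -1*(-1/7) - 7/d = 1/7 - 7/d)
s = -120
B(q) = 2*q (B(q) = q + q = 2*q)
s*a(-17) + B(D(2)) = -120*(-49 - 17)/(7*(-17)) + 2*2 = -120*(-1)*(-66)/(7*17) + 4 = -120*66/119 + 4 = -7920/119 + 4 = -7444/119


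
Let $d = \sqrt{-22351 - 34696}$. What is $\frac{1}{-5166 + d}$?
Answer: $- \frac{5166}{26744603} - \frac{i \sqrt{57047}}{26744603} \approx -0.00019316 - 8.9306 \cdot 10^{-6} i$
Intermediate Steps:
$d = i \sqrt{57047}$ ($d = \sqrt{-57047} = i \sqrt{57047} \approx 238.85 i$)
$\frac{1}{-5166 + d} = \frac{1}{-5166 + i \sqrt{57047}}$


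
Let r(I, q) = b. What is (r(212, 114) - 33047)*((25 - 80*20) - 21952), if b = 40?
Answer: 776555689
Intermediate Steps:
r(I, q) = 40
(r(212, 114) - 33047)*((25 - 80*20) - 21952) = (40 - 33047)*((25 - 80*20) - 21952) = -33007*((25 - 1600) - 21952) = -33007*(-1575 - 21952) = -33007*(-23527) = 776555689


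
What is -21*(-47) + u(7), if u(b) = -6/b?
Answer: 6903/7 ≈ 986.14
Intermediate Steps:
-21*(-47) + u(7) = -21*(-47) - 6/7 = 987 - 6*⅐ = 987 - 6/7 = 6903/7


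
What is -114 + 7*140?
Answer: 866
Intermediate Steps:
-114 + 7*140 = -114 + 980 = 866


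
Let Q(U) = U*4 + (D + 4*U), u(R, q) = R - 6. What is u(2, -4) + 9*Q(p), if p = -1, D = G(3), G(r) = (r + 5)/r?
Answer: -52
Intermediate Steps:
G(r) = (5 + r)/r
D = 8/3 (D = (5 + 3)/3 = (1/3)*8 = 8/3 ≈ 2.6667)
u(R, q) = -6 + R
Q(U) = 8/3 + 8*U (Q(U) = U*4 + (8/3 + 4*U) = 4*U + (8/3 + 4*U) = 8/3 + 8*U)
u(2, -4) + 9*Q(p) = (-6 + 2) + 9*(8/3 + 8*(-1)) = -4 + 9*(8/3 - 8) = -4 + 9*(-16/3) = -4 - 48 = -52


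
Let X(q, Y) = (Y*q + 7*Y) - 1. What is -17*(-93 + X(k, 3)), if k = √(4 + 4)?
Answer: 1241 - 102*√2 ≈ 1096.8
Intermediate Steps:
k = 2*√2 (k = √8 = 2*√2 ≈ 2.8284)
X(q, Y) = -1 + 7*Y + Y*q (X(q, Y) = (7*Y + Y*q) - 1 = -1 + 7*Y + Y*q)
-17*(-93 + X(k, 3)) = -17*(-93 + (-1 + 7*3 + 3*(2*√2))) = -17*(-93 + (-1 + 21 + 6*√2)) = -17*(-93 + (20 + 6*√2)) = -17*(-73 + 6*√2) = 1241 - 102*√2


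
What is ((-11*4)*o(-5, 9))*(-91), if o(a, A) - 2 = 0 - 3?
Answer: -4004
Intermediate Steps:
o(a, A) = -1 (o(a, A) = 2 + (0 - 3) = 2 - 3 = -1)
((-11*4)*o(-5, 9))*(-91) = (-11*4*(-1))*(-91) = -44*(-1)*(-91) = 44*(-91) = -4004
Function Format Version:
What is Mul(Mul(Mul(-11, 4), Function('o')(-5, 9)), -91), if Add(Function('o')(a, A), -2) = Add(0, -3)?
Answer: -4004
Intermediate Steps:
Function('o')(a, A) = -1 (Function('o')(a, A) = Add(2, Add(0, -3)) = Add(2, -3) = -1)
Mul(Mul(Mul(-11, 4), Function('o')(-5, 9)), -91) = Mul(Mul(Mul(-11, 4), -1), -91) = Mul(Mul(-44, -1), -91) = Mul(44, -91) = -4004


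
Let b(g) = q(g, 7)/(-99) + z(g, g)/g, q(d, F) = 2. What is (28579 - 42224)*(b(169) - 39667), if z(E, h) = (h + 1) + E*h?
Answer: 9016950930170/16731 ≈ 5.3894e+8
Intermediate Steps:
z(E, h) = 1 + h + E*h (z(E, h) = (1 + h) + E*h = 1 + h + E*h)
b(g) = -2/99 + (1 + g + g²)/g (b(g) = 2/(-99) + (1 + g + g*g)/g = 2*(-1/99) + (1 + g + g²)/g = -2/99 + (1 + g + g²)/g)
(28579 - 42224)*(b(169) - 39667) = (28579 - 42224)*((97/99 + 169 + 1/169) - 39667) = -13645*((97/99 + 169 + 1/169) - 39667) = -13645*(2844031/16731 - 39667) = -13645*(-660824546/16731) = 9016950930170/16731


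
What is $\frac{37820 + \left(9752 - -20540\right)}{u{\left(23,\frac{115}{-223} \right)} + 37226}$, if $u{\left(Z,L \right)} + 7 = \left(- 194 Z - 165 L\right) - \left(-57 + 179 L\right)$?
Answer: $\frac{7594488}{3678541} \approx 2.0645$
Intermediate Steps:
$u{\left(Z,L \right)} = 50 - 344 L - 194 Z$ ($u{\left(Z,L \right)} = -7 - \left(-57 + 194 Z + 344 L\right) = 50 - 344 L - 194 Z$)
$\frac{37820 + \left(9752 - -20540\right)}{u{\left(23,\frac{115}{-223} \right)} + 37226} = \frac{37820 + \left(9752 - -20540\right)}{\left(50 - 344 \frac{115}{-223} - 4462\right) + 37226} = \frac{37820 + \left(9752 + 20540\right)}{\left(50 - 344 \cdot 115 \left(- \frac{1}{223}\right) - 4462\right) + 37226} = \frac{37820 + 30292}{\left(50 - - \frac{39560}{223} - 4462\right) + 37226} = \frac{68112}{\left(50 + \frac{39560}{223} - 4462\right) + 37226} = \frac{68112}{- \frac{944316}{223} + 37226} = \frac{68112}{\frac{7357082}{223}} = 68112 \cdot \frac{223}{7357082} = \frac{7594488}{3678541}$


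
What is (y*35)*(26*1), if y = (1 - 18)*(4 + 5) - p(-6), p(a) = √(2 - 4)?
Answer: -139230 - 910*I*√2 ≈ -1.3923e+5 - 1286.9*I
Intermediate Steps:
p(a) = I*√2 (p(a) = √(-2) = I*√2)
y = -153 - I*√2 (y = (1 - 18)*(4 + 5) - I*√2 = -17*9 - I*√2 = -153 - I*√2 ≈ -153.0 - 1.4142*I)
(y*35)*(26*1) = ((-153 - I*√2)*35)*(26*1) = (-5355 - 35*I*√2)*26 = -139230 - 910*I*√2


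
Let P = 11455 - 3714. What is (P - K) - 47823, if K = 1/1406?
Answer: -56355293/1406 ≈ -40082.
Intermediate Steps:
P = 7741
K = 1/1406 ≈ 0.00071124
(P - K) - 47823 = (7741 - 1*1/1406) - 47823 = (7741 - 1/1406) - 47823 = 10883845/1406 - 47823 = -56355293/1406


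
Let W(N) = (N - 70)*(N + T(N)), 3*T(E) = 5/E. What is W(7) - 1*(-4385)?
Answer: 3929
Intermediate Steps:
T(E) = 5/(3*E) (T(E) = (5/E)/3 = 5/(3*E))
W(N) = (-70 + N)*(N + 5/(3*N)) (W(N) = (N - 70)*(N + 5/(3*N)) = (-70 + N)*(N + 5/(3*N)))
W(7) - 1*(-4385) = (5/3 + 7² - 70*7 - 350/3/7) - 1*(-4385) = (5/3 + 49 - 490 - 350/3*⅐) + 4385 = (5/3 + 49 - 490 - 50/3) + 4385 = -456 + 4385 = 3929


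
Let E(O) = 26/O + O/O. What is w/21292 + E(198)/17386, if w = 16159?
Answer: 13907740865/18324044244 ≈ 0.75899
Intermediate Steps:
E(O) = 1 + 26/O (E(O) = 26/O + 1 = 1 + 26/O)
w/21292 + E(198)/17386 = 16159/21292 + ((26 + 198)/198)/17386 = 16159*(1/21292) + ((1/198)*224)*(1/17386) = 16159/21292 + (112/99)*(1/17386) = 16159/21292 + 56/860607 = 13907740865/18324044244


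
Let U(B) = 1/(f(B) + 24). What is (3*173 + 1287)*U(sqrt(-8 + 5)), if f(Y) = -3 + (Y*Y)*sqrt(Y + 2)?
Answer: 1806/(21 - 3*sqrt(2 + I*sqrt(3))) ≈ 108.77 + 11.286*I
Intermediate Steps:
f(Y) = -3 + Y**2*sqrt(2 + Y)
U(B) = 1/(21 + B**2*sqrt(2 + B)) (U(B) = 1/((-3 + B**2*sqrt(2 + B)) + 24) = 1/(21 + B**2*sqrt(2 + B)))
(3*173 + 1287)*U(sqrt(-8 + 5)) = (3*173 + 1287)/(21 + (sqrt(-8 + 5))**2*sqrt(2 + sqrt(-8 + 5))) = (519 + 1287)/(21 + (sqrt(-3))**2*sqrt(2 + sqrt(-3))) = 1806/(21 + (I*sqrt(3))**2*sqrt(2 + I*sqrt(3))) = 1806/(21 - 3*sqrt(2 + I*sqrt(3)))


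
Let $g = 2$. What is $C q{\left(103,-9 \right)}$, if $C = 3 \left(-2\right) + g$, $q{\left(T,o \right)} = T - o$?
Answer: $-448$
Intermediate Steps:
$C = -4$ ($C = 3 \left(-2\right) + 2 = -6 + 2 = -4$)
$C q{\left(103,-9 \right)} = - 4 \left(103 - -9\right) = - 4 \left(103 + 9\right) = \left(-4\right) 112 = -448$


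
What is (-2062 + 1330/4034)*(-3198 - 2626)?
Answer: 24218457536/2017 ≈ 1.2007e+7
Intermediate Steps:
(-2062 + 1330/4034)*(-3198 - 2626) = (-2062 + 1330*(1/4034))*(-5824) = (-2062 + 665/2017)*(-5824) = -4158389/2017*(-5824) = 24218457536/2017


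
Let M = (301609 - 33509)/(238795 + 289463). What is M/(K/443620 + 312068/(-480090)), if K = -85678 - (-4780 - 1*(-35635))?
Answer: -951654577783000/1711432079860759 ≈ -0.55606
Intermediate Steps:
K = -116533 (K = -85678 - (-4780 + 35635) = -85678 - 1*30855 = -85678 - 30855 = -116533)
M = 134050/264129 (M = 268100/528258 = 268100*(1/528258) = 134050/264129 ≈ 0.50752)
M/(K/443620 + 312068/(-480090)) = 134050/(264129*(-116533/443620 + 312068/(-480090))) = 134050/(264129*(-116533*1/443620 + 312068*(-1/480090))) = 134050/(264129*(-116533/443620 - 156034/240045)) = 134050/(264129*(-19438593413/21297752580)) = (134050/264129)*(-21297752580/19438593413) = -951654577783000/1711432079860759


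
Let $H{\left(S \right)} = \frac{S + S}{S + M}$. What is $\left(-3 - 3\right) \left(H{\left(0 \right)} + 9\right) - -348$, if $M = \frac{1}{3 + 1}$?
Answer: $294$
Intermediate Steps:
$M = \frac{1}{4} \approx 0.25$
$H{\left(S \right)} = \frac{2 S}{\frac{1}{4} + S}$ ($H{\left(S \right)} = \frac{S + S}{S + \frac{1}{4}} = \frac{2 S}{\frac{1}{4} + S}$)
$\left(-3 - 3\right) \left(H{\left(0 \right)} + 9\right) - -348 = \left(-3 - 3\right) \left(8 \cdot 0 \frac{1}{1 + 4 \cdot 0} + 9\right) - -348 = \left(-3 - 3\right) \left(8 \cdot 0 \frac{1}{1 + 0} + 9\right) + 348 = - 6 \left(8 \cdot 0 \cdot 1^{-1} + 9\right) + 348 = - 6 \left(8 \cdot 0 \cdot 1 + 9\right) + 348 = - 6 \left(0 + 9\right) + 348 = \left(-6\right) 9 + 348 = -54 + 348 = 294$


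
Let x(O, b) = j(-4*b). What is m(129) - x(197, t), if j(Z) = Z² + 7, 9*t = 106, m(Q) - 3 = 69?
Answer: -174511/81 ≈ -2154.5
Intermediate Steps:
m(Q) = 72 (m(Q) = 3 + 69 = 72)
t = 106/9 (t = (⅑)*106 = 106/9 ≈ 11.778)
j(Z) = 7 + Z²
x(O, b) = 7 + 16*b² (x(O, b) = 7 + (-4*b)² = 7 + 16*b²)
m(129) - x(197, t) = 72 - (7 + 16*(106/9)²) = 72 - (7 + 16*(11236/81)) = 72 - (7 + 179776/81) = 72 - 1*180343/81 = 72 - 180343/81 = -174511/81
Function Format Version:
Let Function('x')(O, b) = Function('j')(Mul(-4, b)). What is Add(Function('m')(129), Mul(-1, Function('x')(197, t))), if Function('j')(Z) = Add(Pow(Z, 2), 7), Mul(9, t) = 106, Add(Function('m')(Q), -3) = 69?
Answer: Rational(-174511, 81) ≈ -2154.5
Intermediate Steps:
Function('m')(Q) = 72 (Function('m')(Q) = Add(3, 69) = 72)
t = Rational(106, 9) (t = Mul(Rational(1, 9), 106) = Rational(106, 9) ≈ 11.778)
Function('j')(Z) = Add(7, Pow(Z, 2))
Function('x')(O, b) = Add(7, Mul(16, Pow(b, 2))) (Function('x')(O, b) = Add(7, Pow(Mul(-4, b), 2)) = Add(7, Mul(16, Pow(b, 2))))
Add(Function('m')(129), Mul(-1, Function('x')(197, t))) = Add(72, Mul(-1, Add(7, Mul(16, Pow(Rational(106, 9), 2))))) = Add(72, Mul(-1, Add(7, Mul(16, Rational(11236, 81))))) = Add(72, Mul(-1, Add(7, Rational(179776, 81)))) = Add(72, Mul(-1, Rational(180343, 81))) = Add(72, Rational(-180343, 81)) = Rational(-174511, 81)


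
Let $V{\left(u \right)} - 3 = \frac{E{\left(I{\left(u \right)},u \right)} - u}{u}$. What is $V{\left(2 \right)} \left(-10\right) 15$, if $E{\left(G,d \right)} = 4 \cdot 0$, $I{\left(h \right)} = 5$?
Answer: $-300$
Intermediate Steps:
$E{\left(G,d \right)} = 0$
$V{\left(u \right)} = 2$ ($V{\left(u \right)} = 3 + \frac{0 - u}{u} = 3 + \frac{\left(-1\right) u}{u} = 3 - 1 = 2$)
$V{\left(2 \right)} \left(-10\right) 15 = 2 \left(-10\right) 15 = \left(-20\right) 15 = -300$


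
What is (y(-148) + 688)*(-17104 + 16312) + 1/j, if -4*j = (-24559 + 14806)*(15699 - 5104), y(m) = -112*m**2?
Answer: 200716930909123204/103333035 ≈ 1.9424e+9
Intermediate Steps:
j = 103333035/4 (j = -(-24559 + 14806)*(15699 - 5104)/4 = -(-9753)*10595/4 = -1/4*(-103333035) = 103333035/4 ≈ 2.5833e+7)
(y(-148) + 688)*(-17104 + 16312) + 1/j = (-112*(-148)**2 + 688)*(-17104 + 16312) + 1/(103333035/4) = (-112*21904 + 688)*(-792) + 4/103333035 = (-2453248 + 688)*(-792) + 4/103333035 = -2452560*(-792) + 4/103333035 = 1942427520 + 4/103333035 = 200716930909123204/103333035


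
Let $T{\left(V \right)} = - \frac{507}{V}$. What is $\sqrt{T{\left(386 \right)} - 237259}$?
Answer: $\frac{i \sqrt{35350837666}}{386} \approx 487.09 i$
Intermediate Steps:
$\sqrt{T{\left(386 \right)} - 237259} = \sqrt{- \frac{507}{386} - 237259} = \sqrt{- \frac{91582481}{386}} = \frac{i \sqrt{35350837666}}{386}$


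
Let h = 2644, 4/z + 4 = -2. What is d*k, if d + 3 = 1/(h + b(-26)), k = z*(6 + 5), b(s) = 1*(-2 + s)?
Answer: 86317/3924 ≈ 21.997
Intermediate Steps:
z = -2/3 (z = 4/(-4 - 2) = 4/(-6) = 4*(-1/6) = -2/3 ≈ -0.66667)
b(s) = -2 + s
k = -22/3 (k = -2*(6 + 5)/3 = -2/3*11 = -22/3 ≈ -7.3333)
d = -7847/2616 (d = -3 + 1/(2644 + (-2 - 26)) = -3 + 1/(2644 - 28) = -3 + 1/2616 = -7847/2616 ≈ -2.9996)
d*k = -7847/2616*(-22/3) = 86317/3924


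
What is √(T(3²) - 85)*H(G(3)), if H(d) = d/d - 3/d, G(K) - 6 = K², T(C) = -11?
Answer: 16*I*√6/5 ≈ 7.8384*I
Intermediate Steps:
G(K) = 6 + K²
H(d) = 1 - 3/d
√(T(3²) - 85)*H(G(3)) = √(-11 - 85)*((-3 + (6 + 3²))/(6 + 3²)) = √(-96)*((-3 + (6 + 9))/(6 + 9)) = (4*I*√6)*((-3 + 15)/15) = (4*I*√6)*((1/15)*12) = (4*I*√6)*(⅘) = 16*I*√6/5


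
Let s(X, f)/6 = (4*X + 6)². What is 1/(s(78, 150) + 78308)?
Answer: 1/685052 ≈ 1.4597e-6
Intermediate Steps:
s(X, f) = 6*(6 + 4*X)² (s(X, f) = 6*(4*X + 6)² = 6*(6 + 4*X)²)
1/(s(78, 150) + 78308) = 1/(24*(3 + 2*78)² + 78308) = 1/(24*(3 + 156)² + 78308) = 1/(24*159² + 78308) = 1/(24*25281 + 78308) = 1/(606744 + 78308) = 1/685052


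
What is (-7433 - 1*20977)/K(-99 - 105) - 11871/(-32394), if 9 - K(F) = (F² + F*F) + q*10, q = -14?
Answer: 635530611/897130234 ≈ 0.70840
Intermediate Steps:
K(F) = 149 - 2*F² (K(F) = 9 - ((F² + F*F) - 14*10) = 9 - ((F² + F²) - 140) = 9 - (2*F² - 140) = 9 - (-140 + 2*F²) = 9 + (140 - 2*F²) = 149 - 2*F²)
(-7433 - 1*20977)/K(-99 - 105) - 11871/(-32394) = (-7433 - 1*20977)/(149 - 2*(-99 - 105)²) - 11871/(-32394) = (-7433 - 20977)/(149 - 2*(-204)²) - 11871*(-1/32394) = -28410/(149 - 2*41616) + 3957/10798 = -28410/(149 - 83232) + 3957/10798 = -28410/(-83083) + 3957/10798 = -28410*(-1/83083) + 3957/10798 = 28410/83083 + 3957/10798 = 635530611/897130234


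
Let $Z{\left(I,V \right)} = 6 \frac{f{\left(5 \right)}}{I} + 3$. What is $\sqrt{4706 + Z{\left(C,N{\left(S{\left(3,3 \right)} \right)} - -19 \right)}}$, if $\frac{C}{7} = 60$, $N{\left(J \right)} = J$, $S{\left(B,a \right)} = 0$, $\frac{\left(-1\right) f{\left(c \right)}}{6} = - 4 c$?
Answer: $\frac{5 \sqrt{9233}}{7} \approx 68.635$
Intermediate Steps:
$f{\left(c \right)} = 24 c$ ($f{\left(c \right)} = - 6 \left(- 4 c\right) = 24 c$)
$C = 420$ ($C = 7 \cdot 60 = 420$)
$Z{\left(I,V \right)} = 3 + \frac{720}{I}$ ($Z{\left(I,V \right)} = 6 \frac{24 \cdot 5}{I} + 3 = 6 \frac{120}{I} + 3 = \frac{720}{I} + 3 = 3 + \frac{720}{I}$)
$\sqrt{4706 + Z{\left(C,N{\left(S{\left(3,3 \right)} \right)} - -19 \right)}} = \sqrt{4706 + \left(3 + \frac{720}{420}\right)} = \sqrt{4706 + \left(3 + 720 \cdot \frac{1}{420}\right)} = \sqrt{4706 + \left(3 + \frac{12}{7}\right)} = \sqrt{4706 + \frac{33}{7}} = \sqrt{\frac{32975}{7}} = \frac{5 \sqrt{9233}}{7}$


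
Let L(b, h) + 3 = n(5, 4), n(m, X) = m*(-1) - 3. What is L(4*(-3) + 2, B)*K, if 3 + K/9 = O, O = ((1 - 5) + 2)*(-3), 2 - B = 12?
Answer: -297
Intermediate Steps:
B = -10 (B = 2 - 1*12 = 2 - 12 = -10)
n(m, X) = -3 - m (n(m, X) = -m - 3 = -3 - m)
L(b, h) = -11 (L(b, h) = -3 + (-3 - 1*5) = -3 + (-3 - 5) = -3 - 8 = -11)
O = 6 (O = (-4 + 2)*(-3) = -2*(-3) = 6)
K = 27 (K = -27 + 9*6 = -27 + 54 = 27)
L(4*(-3) + 2, B)*K = -11*27 = -297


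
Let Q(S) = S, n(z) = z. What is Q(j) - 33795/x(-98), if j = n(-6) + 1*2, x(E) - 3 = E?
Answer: 6683/19 ≈ 351.74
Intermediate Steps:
x(E) = 3 + E
j = -4 (j = -6 + 1*2 = -6 + 2 = -4)
Q(j) - 33795/x(-98) = -4 - 33795/(3 - 98) = -4 - 33795/(-95) = -4 - 33795*(-1/95) = -4 + 6759/19 = 6683/19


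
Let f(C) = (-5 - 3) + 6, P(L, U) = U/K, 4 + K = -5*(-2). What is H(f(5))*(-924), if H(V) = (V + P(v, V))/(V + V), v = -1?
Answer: -539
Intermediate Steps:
K = 6 (K = -4 - 5*(-2) = -4 + 10 = 6)
P(L, U) = U/6
f(C) = -2 (f(C) = -8 + 6 = -2)
H(V) = 7/12 (H(V) = (V + V/6)/(V + V) = (7*V/6)/((2*V)) = (7*V/6)*(1/(2*V)) = 7/12)
H(f(5))*(-924) = (7/12)*(-924) = -539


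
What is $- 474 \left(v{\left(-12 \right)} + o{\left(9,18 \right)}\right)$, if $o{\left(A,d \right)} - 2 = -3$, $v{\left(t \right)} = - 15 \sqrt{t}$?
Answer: $474 + 14220 i \sqrt{3} \approx 474.0 + 24630.0 i$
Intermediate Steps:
$o{\left(A,d \right)} = -1$ ($o{\left(A,d \right)} = 2 - 3 = -1$)
$- 474 \left(v{\left(-12 \right)} + o{\left(9,18 \right)}\right) = - 474 \left(- 15 \sqrt{-12} - 1\right) = - 474 \left(- 15 \cdot 2 i \sqrt{3} - 1\right) = - 474 \left(- 30 i \sqrt{3} - 1\right) = - 474 \left(-1 - 30 i \sqrt{3}\right) = 474 + 14220 i \sqrt{3}$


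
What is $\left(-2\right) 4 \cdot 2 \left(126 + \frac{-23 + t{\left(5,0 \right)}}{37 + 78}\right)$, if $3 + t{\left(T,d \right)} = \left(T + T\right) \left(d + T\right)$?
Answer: $- \frac{232224}{115} \approx -2019.3$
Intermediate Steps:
$t{\left(T,d \right)} = -3 + 2 T \left(T + d\right)$ ($t{\left(T,d \right)} = -3 + \left(T + T\right) \left(d + T\right) = -3 + 2 T \left(T + d\right)$)
$\left(-2\right) 4 \cdot 2 \left(126 + \frac{-23 + t{\left(5,0 \right)}}{37 + 78}\right) = \left(-2\right) 4 \cdot 2 \left(126 + \frac{-23 + \left(-3 + 2 \cdot 5^{2} + 2 \cdot 5 \cdot 0\right)}{37 + 78}\right) = \left(-8\right) 2 \left(126 + \frac{-23 + \left(-3 + 2 \cdot 25 + 0\right)}{115}\right) = - 16 \left(126 + \left(-23 + \left(-3 + 50 + 0\right)\right) \frac{1}{115}\right) = - 16 \left(126 + \left(-23 + 47\right) \frac{1}{115}\right) = - 16 \left(126 + 24 \cdot \frac{1}{115}\right) = - 16 \left(126 + \frac{24}{115}\right) = \left(-16\right) \frac{14514}{115} = - \frac{232224}{115}$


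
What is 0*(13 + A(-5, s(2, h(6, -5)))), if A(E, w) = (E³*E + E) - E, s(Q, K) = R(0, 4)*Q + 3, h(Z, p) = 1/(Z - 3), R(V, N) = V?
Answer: 0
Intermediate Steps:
h(Z, p) = 1/(-3 + Z)
s(Q, K) = 3 (s(Q, K) = 0*Q + 3 = 0 + 3 = 3)
A(E, w) = E⁴ (A(E, w) = (E⁴ + E) - E = (E + E⁴) - E = E⁴)
0*(13 + A(-5, s(2, h(6, -5)))) = 0*(13 + (-5)⁴) = 0*(13 + 625) = 0*638 = 0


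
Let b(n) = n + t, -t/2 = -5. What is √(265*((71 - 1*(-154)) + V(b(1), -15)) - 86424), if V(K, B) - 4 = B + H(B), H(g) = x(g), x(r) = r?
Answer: I*√33689 ≈ 183.55*I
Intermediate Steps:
t = 10 (t = -2*(-5) = 10)
H(g) = g
b(n) = 10 + n (b(n) = n + 10 = 10 + n)
V(K, B) = 4 + 2*B (V(K, B) = 4 + (B + B) = 4 + 2*B)
√(265*((71 - 1*(-154)) + V(b(1), -15)) - 86424) = √(265*((71 - 1*(-154)) + (4 + 2*(-15))) - 86424) = √(265*((71 + 154) + (4 - 30)) - 86424) = √(265*(225 - 26) - 86424) = √(265*199 - 86424) = √(52735 - 86424) = √(-33689) = I*√33689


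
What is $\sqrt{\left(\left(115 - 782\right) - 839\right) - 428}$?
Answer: $i \sqrt{1934} \approx 43.977 i$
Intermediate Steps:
$\sqrt{\left(\left(115 - 782\right) - 839\right) - 428} = \sqrt{\left(-667 - 839\right) - 428} = \sqrt{-1506 - 428} = \sqrt{-1934} = i \sqrt{1934}$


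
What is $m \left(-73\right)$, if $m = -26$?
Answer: $1898$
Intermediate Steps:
$m \left(-73\right) = \left(-26\right) \left(-73\right) = 1898$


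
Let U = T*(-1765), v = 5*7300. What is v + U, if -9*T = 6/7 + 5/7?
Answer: 2318915/63 ≈ 36808.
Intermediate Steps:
T = -11/63 (T = -(6/7 + 5/7)/9 = -⅑*11/7 = -11/63 ≈ -0.17460)
v = 36500
U = 19415/63 (U = -11/63*(-1765) = 19415/63 ≈ 308.17)
v + U = 36500 + 19415/63 = 2318915/63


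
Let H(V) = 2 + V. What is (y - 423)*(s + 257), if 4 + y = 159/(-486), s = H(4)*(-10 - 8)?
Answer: -10314823/162 ≈ -63672.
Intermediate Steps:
s = -108 (s = (2 + 4)*(-10 - 8) = 6*(-18) = -108)
y = -701/162 (y = -4 + 159/(-486) = -4 + 159*(-1/486) = -4 - 53/162 = -701/162 ≈ -4.3272)
(y - 423)*(s + 257) = (-701/162 - 423)*(-108 + 257) = -69227/162*149 = -10314823/162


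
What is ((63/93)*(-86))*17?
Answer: -30702/31 ≈ -990.39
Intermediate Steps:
((63/93)*(-86))*17 = ((63*(1/93))*(-86))*17 = ((21/31)*(-86))*17 = -1806/31*17 = -30702/31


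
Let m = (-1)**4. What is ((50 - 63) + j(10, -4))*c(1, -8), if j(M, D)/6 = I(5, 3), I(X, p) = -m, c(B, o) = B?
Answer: -19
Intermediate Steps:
m = 1
I(X, p) = -1 (I(X, p) = -1*1 = -1)
j(M, D) = -6 (j(M, D) = 6*(-1) = -6)
((50 - 63) + j(10, -4))*c(1, -8) = ((50 - 63) - 6)*1 = (-13 - 6)*1 = -19*1 = -19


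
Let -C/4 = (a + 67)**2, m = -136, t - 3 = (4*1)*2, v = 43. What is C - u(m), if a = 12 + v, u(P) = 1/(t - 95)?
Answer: -5001023/84 ≈ -59536.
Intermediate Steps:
t = 11 (t = 3 + (4*1)*2 = 3 + 4*2 = 3 + 8 = 11)
u(P) = -1/84 (u(P) = 1/(11 - 95) = 1/(-84) = -1/84)
a = 55 (a = 12 + 43 = 55)
C = -59536 (C = -4*(55 + 67)**2 = -4*122**2 = -4*14884 = -59536)
C - u(m) = -59536 - 1*(-1/84) = -59536 + 1/84 = -5001023/84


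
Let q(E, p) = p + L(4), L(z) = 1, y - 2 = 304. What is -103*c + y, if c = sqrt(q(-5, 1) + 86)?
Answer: 306 - 206*sqrt(22) ≈ -660.23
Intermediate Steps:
y = 306 (y = 2 + 304 = 306)
q(E, p) = 1 + p (q(E, p) = p + 1 = 1 + p)
c = 2*sqrt(22) (c = sqrt((1 + 1) + 86) = sqrt(2 + 86) = sqrt(88) = 2*sqrt(22) ≈ 9.3808)
-103*c + y = -206*sqrt(22) + 306 = 306 - 206*sqrt(22)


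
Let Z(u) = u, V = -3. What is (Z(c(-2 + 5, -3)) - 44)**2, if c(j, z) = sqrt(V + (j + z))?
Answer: (44 - I*sqrt(3))**2 ≈ 1933.0 - 152.42*I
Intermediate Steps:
c(j, z) = sqrt(-3 + j + z) (c(j, z) = sqrt(-3 + (j + z)) = sqrt(-3 + j + z))
(Z(c(-2 + 5, -3)) - 44)**2 = (sqrt(-3 + (-2 + 5) - 3) - 44)**2 = (sqrt(-3 + 3 - 3) - 44)**2 = (sqrt(-3) - 44)**2 = (I*sqrt(3) - 44)**2 = (-44 + I*sqrt(3))**2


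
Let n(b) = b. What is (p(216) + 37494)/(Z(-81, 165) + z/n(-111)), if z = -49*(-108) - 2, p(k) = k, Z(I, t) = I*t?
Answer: -837162/297761 ≈ -2.8115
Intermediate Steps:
z = 5290 (z = 5292 - 2 = 5290)
(p(216) + 37494)/(Z(-81, 165) + z/n(-111)) = (216 + 37494)/(-81*165 + 5290/(-111)) = 37710/(-13365 + 5290*(-1/111)) = 37710/(-13365 - 5290/111) = 37710/(-1488805/111) = 37710*(-111/1488805) = -837162/297761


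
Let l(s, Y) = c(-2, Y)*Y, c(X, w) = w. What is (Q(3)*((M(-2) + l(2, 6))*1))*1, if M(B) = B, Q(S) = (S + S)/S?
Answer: 68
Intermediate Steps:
Q(S) = 2 (Q(S) = (2*S)/S = 2)
l(s, Y) = Y² (l(s, Y) = Y*Y = Y²)
(Q(3)*((M(-2) + l(2, 6))*1))*1 = (2*((-2 + 6²)*1))*1 = (2*((-2 + 36)*1))*1 = (2*(34*1))*1 = (2*34)*1 = 68*1 = 68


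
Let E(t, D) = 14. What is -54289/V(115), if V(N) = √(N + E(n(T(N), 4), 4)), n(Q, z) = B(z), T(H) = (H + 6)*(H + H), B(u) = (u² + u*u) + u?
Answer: -54289*√129/129 ≈ -4779.9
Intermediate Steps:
B(u) = u + 2*u² (B(u) = (u² + u²) + u = 2*u² + u = u + 2*u²)
T(H) = 2*H*(6 + H) (T(H) = (6 + H)*(2*H) = 2*H*(6 + H))
n(Q, z) = z*(1 + 2*z)
V(N) = √(14 + N) (V(N) = √(N + 14) = √(14 + N))
-54289/V(115) = -54289/√(14 + 115) = -54289*√129/129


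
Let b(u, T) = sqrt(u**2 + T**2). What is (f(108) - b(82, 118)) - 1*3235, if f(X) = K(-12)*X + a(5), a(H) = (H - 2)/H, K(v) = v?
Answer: -22652/5 - 2*sqrt(5162) ≈ -4674.1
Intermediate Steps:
b(u, T) = sqrt(T**2 + u**2)
a(H) = (-2 + H)/H
f(X) = 3/5 - 12*X (f(X) = -12*X + (-2 + 5)/5 = -12*X + (1/5)*3 = -12*X + 3/5 = 3/5 - 12*X)
(f(108) - b(82, 118)) - 1*3235 = ((3/5 - 12*108) - sqrt(118**2 + 82**2)) - 1*3235 = ((3/5 - 1296) - sqrt(13924 + 6724)) - 3235 = (-6477/5 - sqrt(20648)) - 3235 = (-6477/5 - 2*sqrt(5162)) - 3235 = -22652/5 - 2*sqrt(5162)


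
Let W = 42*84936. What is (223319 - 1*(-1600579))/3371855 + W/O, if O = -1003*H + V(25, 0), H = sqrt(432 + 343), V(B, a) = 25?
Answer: 7475347915722/17525921080195 - 596335656*sqrt(31)/25988545 ≈ -127.33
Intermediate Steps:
H = 5*sqrt(31) (H = sqrt(775) = 5*sqrt(31) ≈ 27.839)
W = 3567312
O = 25 - 5015*sqrt(31) (O = -5015*sqrt(31) + 25 = 25 - 5015*sqrt(31) ≈ -27897.)
(223319 - 1*(-1600579))/3371855 + W/O = (223319 - 1*(-1600579))/3371855 + 3567312/(25 - 5015*sqrt(31)) = (223319 + 1600579)*(1/3371855) + 3567312/(25 - 5015*sqrt(31)) = 1823898*(1/3371855) + 3567312/(25 - 5015*sqrt(31)) = 1823898/3371855 + 3567312/(25 - 5015*sqrt(31))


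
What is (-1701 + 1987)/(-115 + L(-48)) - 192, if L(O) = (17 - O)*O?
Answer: -621406/3235 ≈ -192.09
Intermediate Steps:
L(O) = O*(17 - O)
(-1701 + 1987)/(-115 + L(-48)) - 192 = (-1701 + 1987)/(-115 - 48*(17 - 1*(-48))) - 192 = 286/(-115 - 48*(17 + 48)) - 192 = 286/(-115 - 48*65) - 192 = 286/(-115 - 3120) - 192 = 286/(-3235) - 192 = 286*(-1/3235) - 192 = -286/3235 - 192 = -621406/3235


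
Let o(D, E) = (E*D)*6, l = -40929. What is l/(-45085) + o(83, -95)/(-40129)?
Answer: 3775411191/1809215965 ≈ 2.0868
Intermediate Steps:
o(D, E) = 6*D*E (o(D, E) = (D*E)*6 = 6*D*E)
l/(-45085) + o(83, -95)/(-40129) = -40929/(-45085) + (6*83*(-95))/(-40129) = -40929*(-1/45085) - 47310*(-1/40129) = 40929/45085 + 47310/40129 = 3775411191/1809215965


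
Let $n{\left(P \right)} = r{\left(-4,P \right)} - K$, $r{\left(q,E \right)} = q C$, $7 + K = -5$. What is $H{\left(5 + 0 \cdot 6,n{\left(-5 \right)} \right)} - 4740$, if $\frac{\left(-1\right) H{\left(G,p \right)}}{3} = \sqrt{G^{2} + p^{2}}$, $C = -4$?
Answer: $-4740 - 3 \sqrt{809} \approx -4825.3$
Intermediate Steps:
$K = -12$ ($K = -7 - 5 = -12$)
$r{\left(q,E \right)} = - 4 q$ ($r{\left(q,E \right)} = q \left(-4\right) = - 4 q$)
$n{\left(P \right)} = 28$ ($n{\left(P \right)} = \left(-4\right) \left(-4\right) - -12 = 16 + 12 = 28$)
$H{\left(G,p \right)} = - 3 \sqrt{G^{2} + p^{2}}$
$H{\left(5 + 0 \cdot 6,n{\left(-5 \right)} \right)} - 4740 = - 3 \sqrt{\left(5 + 0 \cdot 6\right)^{2} + 28^{2}} - 4740 = - 3 \sqrt{\left(5 + 0\right)^{2} + 784} - 4740 = - 3 \sqrt{5^{2} + 784} - 4740 = - 3 \sqrt{25 + 784} - 4740 = - 3 \sqrt{809} - 4740 = -4740 - 3 \sqrt{809}$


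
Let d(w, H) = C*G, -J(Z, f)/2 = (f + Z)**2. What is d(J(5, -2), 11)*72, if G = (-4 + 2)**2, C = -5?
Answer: -1440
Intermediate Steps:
J(Z, f) = -2*(Z + f)**2 (J(Z, f) = -2*(f + Z)**2 = -2*(Z + f)**2)
G = 4 (G = (-2)**2 = 4)
d(w, H) = -20 (d(w, H) = -5*4 = -20)
d(J(5, -2), 11)*72 = -20*72 = -1440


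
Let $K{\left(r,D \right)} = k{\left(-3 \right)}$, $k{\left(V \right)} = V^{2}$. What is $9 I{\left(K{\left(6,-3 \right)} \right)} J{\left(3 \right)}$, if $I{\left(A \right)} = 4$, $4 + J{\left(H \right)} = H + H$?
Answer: $72$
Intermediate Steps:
$K{\left(r,D \right)} = 9$ ($K{\left(r,D \right)} = \left(-3\right)^{2} = 9$)
$J{\left(H \right)} = -4 + 2 H$ ($J{\left(H \right)} = -4 + \left(H + H\right) = -4 + 2 H$)
$9 I{\left(K{\left(6,-3 \right)} \right)} J{\left(3 \right)} = 9 \cdot 4 \left(-4 + 2 \cdot 3\right) = 36 \left(-4 + 6\right) = 36 \cdot 2 = 72$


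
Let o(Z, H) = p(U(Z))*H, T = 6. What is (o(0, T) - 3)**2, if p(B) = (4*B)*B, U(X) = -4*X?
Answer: 9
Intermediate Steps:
p(B) = 4*B**2
o(Z, H) = 64*H*Z**2 (o(Z, H) = (4*(-4*Z)**2)*H = (4*(16*Z**2))*H = (64*Z**2)*H = 64*H*Z**2)
(o(0, T) - 3)**2 = (64*6*0**2 - 3)**2 = (64*6*0 - 3)**2 = (0 - 3)**2 = (-3)**2 = 9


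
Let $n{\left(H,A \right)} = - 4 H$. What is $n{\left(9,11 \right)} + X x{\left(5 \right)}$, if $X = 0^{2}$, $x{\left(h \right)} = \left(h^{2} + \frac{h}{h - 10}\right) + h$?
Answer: $-36$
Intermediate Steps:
$x{\left(h \right)} = h + h^{2} + \frac{h}{-10 + h}$ ($x{\left(h \right)} = \left(h^{2} + \frac{h}{-10 + h}\right) + h = h + h^{2} + \frac{h}{-10 + h}$)
$X = 0$
$n{\left(9,11 \right)} + X x{\left(5 \right)} = \left(-4\right) 9 + 0 \frac{5 \left(-9 + 5^{2} - 45\right)}{-10 + 5} = -36 + 0 \frac{5 \left(-9 + 25 - 45\right)}{-5} = -36 + 0 \cdot 5 \left(- \frac{1}{5}\right) \left(-29\right) = -36 + 0 \cdot 29 = -36 + 0 = -36$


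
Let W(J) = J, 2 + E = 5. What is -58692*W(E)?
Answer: -176076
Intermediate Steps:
E = 3 (E = -2 + 5 = 3)
-58692*W(E) = -58692*3 = -176076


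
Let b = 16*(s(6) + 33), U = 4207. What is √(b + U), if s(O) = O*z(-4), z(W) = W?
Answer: √4351 ≈ 65.962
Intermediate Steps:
s(O) = -4*O (s(O) = O*(-4) = -4*O)
b = 144 (b = 16*(-4*6 + 33) = 16*(-24 + 33) = 16*9 = 144)
√(b + U) = √(144 + 4207) = √4351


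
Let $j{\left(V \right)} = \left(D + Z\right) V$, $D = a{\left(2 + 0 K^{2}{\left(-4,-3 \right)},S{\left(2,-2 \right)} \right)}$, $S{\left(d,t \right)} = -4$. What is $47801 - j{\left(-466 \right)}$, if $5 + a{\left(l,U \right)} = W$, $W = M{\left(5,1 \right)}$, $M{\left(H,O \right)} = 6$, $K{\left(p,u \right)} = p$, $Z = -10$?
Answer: $43607$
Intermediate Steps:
$W = 6$
$a{\left(l,U \right)} = 1$ ($a{\left(l,U \right)} = -5 + 6 = 1$)
$D = 1$
$j{\left(V \right)} = - 9 V$ ($j{\left(V \right)} = \left(1 - 10\right) V = - 9 V$)
$47801 - j{\left(-466 \right)} = 47801 - \left(-9\right) \left(-466\right) = 47801 - 4194 = 43607$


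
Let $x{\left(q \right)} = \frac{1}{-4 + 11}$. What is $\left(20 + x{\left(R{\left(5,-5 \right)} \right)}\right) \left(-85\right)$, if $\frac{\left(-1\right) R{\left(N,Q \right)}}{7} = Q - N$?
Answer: $- \frac{11985}{7} \approx -1712.1$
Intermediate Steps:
$R{\left(N,Q \right)} = - 7 Q + 7 N$ ($R{\left(N,Q \right)} = - 7 \left(Q - N\right) = - 7 Q + 7 N$)
$x{\left(q \right)} = \frac{1}{7}$
$\left(20 + x{\left(R{\left(5,-5 \right)} \right)}\right) \left(-85\right) = \left(20 + \frac{1}{7}\right) \left(-85\right) = \frac{141}{7} \left(-85\right) = - \frac{11985}{7}$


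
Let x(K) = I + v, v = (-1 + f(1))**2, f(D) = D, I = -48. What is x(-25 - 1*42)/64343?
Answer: -48/64343 ≈ -0.00074600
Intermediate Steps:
v = 0 (v = (-1 + 1)**2 = 0**2 = 0)
x(K) = -48 (x(K) = -48 + 0 = -48)
x(-25 - 1*42)/64343 = -48/64343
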